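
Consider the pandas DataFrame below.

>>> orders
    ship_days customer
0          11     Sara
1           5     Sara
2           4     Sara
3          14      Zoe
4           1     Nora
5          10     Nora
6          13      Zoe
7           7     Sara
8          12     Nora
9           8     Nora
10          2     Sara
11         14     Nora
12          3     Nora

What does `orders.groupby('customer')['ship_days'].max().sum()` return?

group by customer, max of ship_days:
customer
Nora    14
Sara    11
Zoe     14
Name: ship_days, dtype: int64
The sum of the resulting series is 39.

39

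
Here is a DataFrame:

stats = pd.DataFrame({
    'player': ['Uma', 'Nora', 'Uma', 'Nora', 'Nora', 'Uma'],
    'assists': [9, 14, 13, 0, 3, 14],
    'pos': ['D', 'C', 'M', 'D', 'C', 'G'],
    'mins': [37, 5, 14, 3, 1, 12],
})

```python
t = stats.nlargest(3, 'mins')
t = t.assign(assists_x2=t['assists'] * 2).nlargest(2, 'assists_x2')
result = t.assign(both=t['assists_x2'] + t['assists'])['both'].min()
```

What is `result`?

39

take 3 rows with largest mins:
  player  assists pos  mins
0    Uma        9   D    37
2    Uma       13   M    14
5    Uma       14   G    12
add column assists_x2 = t['assists'] * 2:
  player  assists pos  mins  assists_x2
0    Uma        9   D    37          18
2    Uma       13   M    14          26
5    Uma       14   G    12          28
take 2 rows with largest assists_x2:
  player  assists pos  mins  assists_x2
5    Uma       14   G    12          28
2    Uma       13   M    14          26
add column both = t['assists_x2'] + t['assists']:
  player  assists pos  mins  assists_x2  both
5    Uma       14   G    12          28    42
2    Uma       13   M    14          26    39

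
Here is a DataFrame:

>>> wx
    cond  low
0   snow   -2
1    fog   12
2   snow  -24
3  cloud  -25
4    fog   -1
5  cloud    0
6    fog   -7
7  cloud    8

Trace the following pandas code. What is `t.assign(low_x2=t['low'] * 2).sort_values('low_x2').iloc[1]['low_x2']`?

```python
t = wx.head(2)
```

24

take first 2 rows:
   cond  low
0  snow   -2
1   fog   12
add column low_x2 = t['low'] * 2:
   cond  low  low_x2
0  snow   -2      -4
1   fog   12      24
sort by low_x2:
   cond  low  low_x2
0  snow   -2      -4
1   fog   12      24
Reading off the value at position 1, column 'low_x2', we get 24.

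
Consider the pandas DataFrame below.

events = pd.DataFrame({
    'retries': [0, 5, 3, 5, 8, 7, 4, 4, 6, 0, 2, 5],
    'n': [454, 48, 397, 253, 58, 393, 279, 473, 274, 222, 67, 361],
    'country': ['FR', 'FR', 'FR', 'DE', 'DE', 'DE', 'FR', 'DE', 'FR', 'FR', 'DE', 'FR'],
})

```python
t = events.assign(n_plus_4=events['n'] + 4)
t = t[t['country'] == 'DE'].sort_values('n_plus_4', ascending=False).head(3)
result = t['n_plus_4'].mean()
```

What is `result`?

add column n_plus_4 = events['n'] + 4:
    retries    n country  n_plus_4
0         0  454      FR       458
1         5   48      FR        52
2         3  397      FR       401
3         5  253      DE       257
4         8   58      DE        62
5         7  393      DE       397
6         4  279      FR       283
7         4  473      DE       477
8         6  274      FR       278
9         0  222      FR       226
10        2   67      DE        71
11        5  361      FR       365
filter rows where country == 'DE':
    retries    n country  n_plus_4
3         5  253      DE       257
4         8   58      DE        62
5         7  393      DE       397
7         4  473      DE       477
10        2   67      DE        71
sort by n_plus_4 descending:
    retries    n country  n_plus_4
7         4  473      DE       477
5         7  393      DE       397
3         5  253      DE       257
10        2   67      DE        71
4         8   58      DE        62
take first 3 rows:
   retries    n country  n_plus_4
7        4  473      DE       477
5        7  393      DE       397
3        5  253      DE       257

377.0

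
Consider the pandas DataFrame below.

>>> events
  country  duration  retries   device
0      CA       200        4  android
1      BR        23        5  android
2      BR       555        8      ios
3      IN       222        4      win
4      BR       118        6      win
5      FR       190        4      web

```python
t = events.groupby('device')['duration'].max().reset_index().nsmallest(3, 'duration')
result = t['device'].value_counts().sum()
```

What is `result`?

3

group by device, max of duration:
device
android    200
ios        555
web        190
win        222
Name: duration, dtype: int64
reset_index():
    device  duration
0  android       200
1      ios       555
2      web       190
3      win       222
take 3 rows with smallest duration:
    device  duration
2      web       190
0  android       200
3      win       222
value_counts of device:
device
web        1
android    1
win        1
Name: count, dtype: int64
So sum() = 3.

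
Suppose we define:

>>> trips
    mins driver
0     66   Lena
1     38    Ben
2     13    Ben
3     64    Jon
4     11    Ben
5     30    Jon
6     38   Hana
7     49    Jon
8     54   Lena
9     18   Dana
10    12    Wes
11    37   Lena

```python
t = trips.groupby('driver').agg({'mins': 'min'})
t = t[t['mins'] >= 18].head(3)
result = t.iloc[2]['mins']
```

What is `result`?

30

group by driver, min of mins:
        mins
driver      
Ben       11
Dana      18
Hana      38
Jon       30
Lena      37
Wes       12
filter rows where mins >= 18:
        mins
driver      
Dana      18
Hana      38
Jon       30
Lena      37
take first 3 rows:
        mins
driver      
Dana      18
Hana      38
Jon       30
value at position 2, column 'mins' → 30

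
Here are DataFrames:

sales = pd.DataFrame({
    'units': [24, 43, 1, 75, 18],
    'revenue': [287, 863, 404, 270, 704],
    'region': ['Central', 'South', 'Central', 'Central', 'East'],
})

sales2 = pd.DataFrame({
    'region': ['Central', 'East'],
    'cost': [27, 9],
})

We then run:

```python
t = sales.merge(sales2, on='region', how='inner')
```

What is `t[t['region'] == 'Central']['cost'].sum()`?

81

merge on 'region' (how='inner') → 4 rows:
   units  revenue   region  cost
0     24      287  Central    27
1      1      404  Central    27
2     75      270  Central    27
3     18      704     East     9
filter rows where region == 'Central':
   units  revenue   region  cost
0     24      287  Central    27
1      1      404  Central    27
2     75      270  Central    27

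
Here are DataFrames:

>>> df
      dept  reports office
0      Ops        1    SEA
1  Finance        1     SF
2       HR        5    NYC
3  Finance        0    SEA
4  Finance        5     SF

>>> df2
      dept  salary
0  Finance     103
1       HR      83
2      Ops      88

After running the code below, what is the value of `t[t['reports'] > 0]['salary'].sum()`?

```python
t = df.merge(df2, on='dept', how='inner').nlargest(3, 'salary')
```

merge on 'dept' (how='inner') → 5 rows:
      dept  reports office  salary
0      Ops        1    SEA      88
1  Finance        1     SF     103
2       HR        5    NYC      83
3  Finance        0    SEA     103
4  Finance        5     SF     103
take 3 rows with largest salary:
      dept  reports office  salary
1  Finance        1     SF     103
3  Finance        0    SEA     103
4  Finance        5     SF     103
filter rows where reports > 0:
      dept  reports office  salary
1  Finance        1     SF     103
4  Finance        5     SF     103
The sum of column 'salary' is 206.

206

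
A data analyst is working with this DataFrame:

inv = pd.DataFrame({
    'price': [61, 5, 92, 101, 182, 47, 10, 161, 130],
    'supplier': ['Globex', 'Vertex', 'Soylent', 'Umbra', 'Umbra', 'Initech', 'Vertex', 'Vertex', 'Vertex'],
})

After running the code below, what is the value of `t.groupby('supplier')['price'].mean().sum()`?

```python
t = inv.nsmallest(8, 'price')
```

take 8 rows with smallest price:
   price supplier
1      5   Vertex
6     10   Vertex
5     47  Initech
0     61   Globex
2     92  Soylent
3    101    Umbra
8    130   Vertex
7    161   Vertex
group by supplier, mean of price:
supplier
Globex      61.0
Initech     47.0
Soylent     92.0
Umbra      101.0
Vertex      76.5
Name: price, dtype: float64
Reading off the sum of the resulting series, we get 377.5.

377.5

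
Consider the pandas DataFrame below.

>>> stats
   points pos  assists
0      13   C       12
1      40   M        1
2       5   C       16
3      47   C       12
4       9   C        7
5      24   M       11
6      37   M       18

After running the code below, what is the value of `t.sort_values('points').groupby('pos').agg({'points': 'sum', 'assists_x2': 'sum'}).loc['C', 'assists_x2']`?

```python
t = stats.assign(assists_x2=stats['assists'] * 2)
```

add column assists_x2 = stats['assists'] * 2:
   points pos  assists  assists_x2
0      13   C       12          24
1      40   M        1           2
2       5   C       16          32
3      47   C       12          24
4       9   C        7          14
5      24   M       11          22
6      37   M       18          36
sort by points:
   points pos  assists  assists_x2
2       5   C       16          32
4       9   C        7          14
0      13   C       12          24
5      24   M       11          22
6      37   M       18          36
1      40   M        1           2
3      47   C       12          24
group by pos: sum(points), sum(assists_x2):
     points  assists_x2
pos                    
C        74          94
M       101          60

94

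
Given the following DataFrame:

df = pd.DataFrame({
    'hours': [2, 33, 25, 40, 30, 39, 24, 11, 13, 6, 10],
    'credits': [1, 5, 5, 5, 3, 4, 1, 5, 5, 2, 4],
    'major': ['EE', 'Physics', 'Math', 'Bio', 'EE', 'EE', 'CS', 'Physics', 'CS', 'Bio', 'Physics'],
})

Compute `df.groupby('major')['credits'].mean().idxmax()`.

Math

group by major, mean of credits:
major
Bio        3.500000
CS         3.000000
EE         2.666667
Math       5.000000
Physics    4.666667
Name: credits, dtype: float64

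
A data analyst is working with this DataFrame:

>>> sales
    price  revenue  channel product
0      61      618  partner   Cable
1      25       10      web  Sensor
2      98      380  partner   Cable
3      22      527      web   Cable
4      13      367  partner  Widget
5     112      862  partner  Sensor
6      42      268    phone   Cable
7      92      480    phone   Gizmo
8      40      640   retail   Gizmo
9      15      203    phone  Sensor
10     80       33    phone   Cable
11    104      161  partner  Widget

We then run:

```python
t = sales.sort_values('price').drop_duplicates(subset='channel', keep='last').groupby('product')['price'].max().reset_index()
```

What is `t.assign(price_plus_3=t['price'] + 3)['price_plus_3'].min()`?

95

sort by price:
    price  revenue  channel product
4      13      367  partner  Widget
9      15      203    phone  Sensor
3      22      527      web   Cable
1      25       10      web  Sensor
8      40      640   retail   Gizmo
6      42      268    phone   Cable
0      61      618  partner   Cable
10     80       33    phone   Cable
7      92      480    phone   Gizmo
2      98      380  partner   Cable
11    104      161  partner  Widget
5     112      862  partner  Sensor
drop duplicate channel (keep=last):
   price  revenue  channel product
1     25       10      web  Sensor
8     40      640   retail   Gizmo
7     92      480    phone   Gizmo
5    112      862  partner  Sensor
group by product, max of price:
product
Gizmo      92
Sensor    112
Name: price, dtype: int64
reset_index():
  product  price
0   Gizmo     92
1  Sensor    112
add column price_plus_3 = t['price'] + 3:
  product  price  price_plus_3
0   Gizmo     92            95
1  Sensor    112           115
Hence 95.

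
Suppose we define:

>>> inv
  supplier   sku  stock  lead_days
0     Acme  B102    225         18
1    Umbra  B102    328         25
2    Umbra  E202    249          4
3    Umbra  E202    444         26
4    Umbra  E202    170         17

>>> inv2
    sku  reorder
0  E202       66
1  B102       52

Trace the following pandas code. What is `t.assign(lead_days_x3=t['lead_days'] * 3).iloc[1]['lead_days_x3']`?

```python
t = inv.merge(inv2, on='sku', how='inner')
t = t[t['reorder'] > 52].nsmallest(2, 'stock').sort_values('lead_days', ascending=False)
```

merge on 'sku' (how='inner') → 5 rows:
  supplier   sku  stock  lead_days  reorder
0     Acme  B102    225         18       52
1    Umbra  B102    328         25       52
2    Umbra  E202    249          4       66
3    Umbra  E202    444         26       66
4    Umbra  E202    170         17       66
filter rows where reorder > 52:
  supplier   sku  stock  lead_days  reorder
2    Umbra  E202    249          4       66
3    Umbra  E202    444         26       66
4    Umbra  E202    170         17       66
take 2 rows with smallest stock:
  supplier   sku  stock  lead_days  reorder
4    Umbra  E202    170         17       66
2    Umbra  E202    249          4       66
sort by lead_days descending:
  supplier   sku  stock  lead_days  reorder
4    Umbra  E202    170         17       66
2    Umbra  E202    249          4       66
add column lead_days_x3 = t['lead_days'] * 3:
  supplier   sku  stock  lead_days  reorder  lead_days_x3
4    Umbra  E202    170         17       66            51
2    Umbra  E202    249          4       66            12

12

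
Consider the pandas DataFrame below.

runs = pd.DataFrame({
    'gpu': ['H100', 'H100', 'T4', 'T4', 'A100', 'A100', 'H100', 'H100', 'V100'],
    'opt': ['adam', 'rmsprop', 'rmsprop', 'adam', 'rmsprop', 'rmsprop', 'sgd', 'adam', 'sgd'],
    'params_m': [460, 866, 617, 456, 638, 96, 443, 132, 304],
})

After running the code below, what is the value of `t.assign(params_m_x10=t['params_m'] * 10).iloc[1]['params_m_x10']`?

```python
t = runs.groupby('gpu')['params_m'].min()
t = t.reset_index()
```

1320

group by gpu, min of params_m:
gpu
A100     96
H100    132
T4      456
V100    304
Name: params_m, dtype: int64
reset_index():
    gpu  params_m
0  A100        96
1  H100       132
2    T4       456
3  V100       304
add column params_m_x10 = t['params_m'] * 10:
    gpu  params_m  params_m_x10
0  A100        96           960
1  H100       132          1320
2    T4       456          4560
3  V100       304          3040
Then the value at position 1, column 'params_m_x10': 1320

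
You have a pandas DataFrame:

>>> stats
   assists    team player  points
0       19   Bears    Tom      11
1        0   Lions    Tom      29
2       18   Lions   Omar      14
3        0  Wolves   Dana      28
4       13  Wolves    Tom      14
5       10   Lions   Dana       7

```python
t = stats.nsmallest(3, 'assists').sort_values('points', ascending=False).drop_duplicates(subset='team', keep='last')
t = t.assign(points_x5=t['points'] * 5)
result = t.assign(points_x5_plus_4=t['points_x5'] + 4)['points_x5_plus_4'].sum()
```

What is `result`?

take 3 rows with smallest assists:
   assists    team player  points
1        0   Lions    Tom      29
3        0  Wolves   Dana      28
5       10   Lions   Dana       7
sort by points descending:
   assists    team player  points
1        0   Lions    Tom      29
3        0  Wolves   Dana      28
5       10   Lions   Dana       7
drop duplicate team (keep=last):
   assists    team player  points
3        0  Wolves   Dana      28
5       10   Lions   Dana       7
add column points_x5 = t['points'] * 5:
   assists    team player  points  points_x5
3        0  Wolves   Dana      28        140
5       10   Lions   Dana       7         35
add column points_x5_plus_4 = t['points_x5'] + 4:
   assists    team player  points  points_x5  points_x5_plus_4
3        0  Wolves   Dana      28        140               144
5       10   Lions   Dana       7         35                39
Finally, sum of column 'points_x5_plus_4' = 183.

183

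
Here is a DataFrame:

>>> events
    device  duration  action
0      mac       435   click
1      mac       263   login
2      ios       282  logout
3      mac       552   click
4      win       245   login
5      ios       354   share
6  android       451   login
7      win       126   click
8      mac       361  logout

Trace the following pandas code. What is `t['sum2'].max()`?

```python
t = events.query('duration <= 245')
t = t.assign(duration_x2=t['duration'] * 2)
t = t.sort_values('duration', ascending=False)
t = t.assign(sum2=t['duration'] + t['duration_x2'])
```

filter rows where duration <= 245:
  device  duration action
4    win       245  login
7    win       126  click
add column duration_x2 = t['duration'] * 2:
  device  duration action  duration_x2
4    win       245  login          490
7    win       126  click          252
sort by duration descending:
  device  duration action  duration_x2
4    win       245  login          490
7    win       126  click          252
add column sum2 = t['duration'] + t['duration_x2']:
  device  duration action  duration_x2  sum2
4    win       245  login          490   735
7    win       126  click          252   378

735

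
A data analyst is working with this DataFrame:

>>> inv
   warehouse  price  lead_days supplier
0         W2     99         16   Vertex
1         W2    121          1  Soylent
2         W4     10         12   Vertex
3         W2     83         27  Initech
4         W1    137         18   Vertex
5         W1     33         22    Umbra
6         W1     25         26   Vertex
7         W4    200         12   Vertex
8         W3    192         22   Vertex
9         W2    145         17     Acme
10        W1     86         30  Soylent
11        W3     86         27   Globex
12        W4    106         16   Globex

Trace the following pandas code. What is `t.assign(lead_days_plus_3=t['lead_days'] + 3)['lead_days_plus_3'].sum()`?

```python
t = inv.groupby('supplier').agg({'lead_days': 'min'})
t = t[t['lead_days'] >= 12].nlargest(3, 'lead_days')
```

75

group by supplier, min of lead_days:
          lead_days
supplier           
Acme             17
Globex           16
Initech          27
Soylent           1
Umbra            22
Vertex           12
filter rows where lead_days >= 12:
          lead_days
supplier           
Acme             17
Globex           16
Initech          27
Umbra            22
Vertex           12
take 3 rows with largest lead_days:
          lead_days
supplier           
Initech          27
Umbra            22
Acme             17
add column lead_days_plus_3 = t['lead_days'] + 3:
          lead_days  lead_days_plus_3
supplier                             
Initech          27                30
Umbra            22                25
Acme             17                20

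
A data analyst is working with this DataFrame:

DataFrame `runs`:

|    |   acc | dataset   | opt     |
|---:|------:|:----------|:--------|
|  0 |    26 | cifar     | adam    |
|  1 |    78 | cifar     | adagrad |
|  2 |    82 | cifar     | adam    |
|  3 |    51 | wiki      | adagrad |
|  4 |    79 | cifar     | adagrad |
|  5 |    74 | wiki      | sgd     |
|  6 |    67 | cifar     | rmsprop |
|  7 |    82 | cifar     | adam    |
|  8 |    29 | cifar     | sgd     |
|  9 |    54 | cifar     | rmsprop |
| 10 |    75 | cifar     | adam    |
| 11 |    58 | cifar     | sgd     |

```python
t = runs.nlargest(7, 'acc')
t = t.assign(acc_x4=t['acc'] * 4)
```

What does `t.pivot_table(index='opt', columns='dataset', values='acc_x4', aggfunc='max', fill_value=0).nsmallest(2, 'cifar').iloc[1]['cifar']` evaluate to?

take 7 rows with largest acc:
    acc dataset      opt
2    82   cifar     adam
7    82   cifar     adam
4    79   cifar  adagrad
1    78   cifar  adagrad
10   75   cifar     adam
5    74    wiki      sgd
6    67   cifar  rmsprop
add column acc_x4 = t['acc'] * 4:
    acc dataset      opt  acc_x4
2    82   cifar     adam     328
7    82   cifar     adam     328
4    79   cifar  adagrad     316
1    78   cifar  adagrad     312
10   75   cifar     adam     300
5    74    wiki      sgd     296
6    67   cifar  rmsprop     268
pivot: rows=opt, cols=dataset, max(acc_x4):
dataset  cifar  wiki
opt                 
adagrad    316     0
adam       328     0
rmsprop    268     0
sgd          0   296
take 2 rows with smallest cifar:
dataset  cifar  wiki
opt                 
sgd          0   296
rmsprop    268     0

268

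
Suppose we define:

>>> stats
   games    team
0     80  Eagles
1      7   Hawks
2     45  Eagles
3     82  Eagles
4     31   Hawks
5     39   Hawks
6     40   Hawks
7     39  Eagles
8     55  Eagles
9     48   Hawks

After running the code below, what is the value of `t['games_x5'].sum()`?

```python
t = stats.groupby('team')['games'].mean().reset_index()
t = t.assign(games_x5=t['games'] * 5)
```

group by team, mean of games:
team
Eagles    60.2
Hawks     33.0
Name: games, dtype: float64
reset_index():
     team  games
0  Eagles   60.2
1   Hawks   33.0
add column games_x5 = t['games'] * 5:
     team  games  games_x5
0  Eagles   60.2     301.0
1   Hawks   33.0     165.0
Hence 466.0.

466.0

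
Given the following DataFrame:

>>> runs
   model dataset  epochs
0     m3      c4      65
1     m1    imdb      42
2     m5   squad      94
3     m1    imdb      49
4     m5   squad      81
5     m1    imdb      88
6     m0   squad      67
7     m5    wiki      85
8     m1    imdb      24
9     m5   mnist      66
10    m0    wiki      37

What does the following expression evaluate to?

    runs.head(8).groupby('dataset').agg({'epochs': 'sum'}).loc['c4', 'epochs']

take first 8 rows:
  model dataset  epochs
0    m3      c4      65
1    m1    imdb      42
2    m5   squad      94
3    m1    imdb      49
4    m5   squad      81
5    m1    imdb      88
6    m0   squad      67
7    m5    wiki      85
group by dataset, sum of epochs:
         epochs
dataset        
c4           65
imdb        179
squad       242
wiki         85

65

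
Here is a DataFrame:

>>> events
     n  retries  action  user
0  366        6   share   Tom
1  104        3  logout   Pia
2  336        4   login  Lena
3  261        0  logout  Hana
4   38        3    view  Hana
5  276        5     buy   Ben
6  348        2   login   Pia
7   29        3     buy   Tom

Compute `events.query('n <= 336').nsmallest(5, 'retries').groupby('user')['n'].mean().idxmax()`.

filter rows where n <= 336:
     n  retries  action  user
1  104        3  logout   Pia
2  336        4   login  Lena
3  261        0  logout  Hana
4   38        3    view  Hana
5  276        5     buy   Ben
7   29        3     buy   Tom
take 5 rows with smallest retries:
     n  retries  action  user
3  261        0  logout  Hana
1  104        3  logout   Pia
4   38        3    view  Hana
7   29        3     buy   Tom
2  336        4   login  Lena
group by user, mean of n:
user
Hana    149.5
Lena    336.0
Pia     104.0
Tom      29.0
Name: n, dtype: float64
Hence Lena.

Lena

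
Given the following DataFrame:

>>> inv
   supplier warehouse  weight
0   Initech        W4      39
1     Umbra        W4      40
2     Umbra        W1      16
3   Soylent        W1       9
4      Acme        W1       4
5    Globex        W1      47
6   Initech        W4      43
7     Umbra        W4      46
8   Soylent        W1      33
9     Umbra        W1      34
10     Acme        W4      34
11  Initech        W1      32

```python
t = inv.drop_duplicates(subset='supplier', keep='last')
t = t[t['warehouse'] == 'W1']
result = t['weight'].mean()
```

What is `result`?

drop duplicate supplier (keep=last):
   supplier warehouse  weight
5    Globex        W1      47
8   Soylent        W1      33
9     Umbra        W1      34
10     Acme        W4      34
11  Initech        W1      32
filter rows where warehouse == 'W1':
   supplier warehouse  weight
5    Globex        W1      47
8   Soylent        W1      33
9     Umbra        W1      34
11  Initech        W1      32
The mean of column 'weight' is 36.5.

36.5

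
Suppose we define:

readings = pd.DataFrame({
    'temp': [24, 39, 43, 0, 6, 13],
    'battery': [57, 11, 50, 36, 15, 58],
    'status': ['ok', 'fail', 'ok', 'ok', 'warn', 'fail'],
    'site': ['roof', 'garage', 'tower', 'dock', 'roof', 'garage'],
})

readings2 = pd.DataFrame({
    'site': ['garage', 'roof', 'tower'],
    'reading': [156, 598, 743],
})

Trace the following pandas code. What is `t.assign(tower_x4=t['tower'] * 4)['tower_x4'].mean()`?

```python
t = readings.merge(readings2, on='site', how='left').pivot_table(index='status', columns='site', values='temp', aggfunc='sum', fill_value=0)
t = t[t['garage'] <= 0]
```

86.0

merge on 'site' (how='left') → 6 rows:
   temp  battery status    site  reading
0    24       57     ok    roof    598.0
1    39       11   fail  garage    156.0
2    43       50     ok   tower    743.0
3     0       36     ok    dock      NaN
4     6       15   warn    roof    598.0
5    13       58   fail  garage    156.0
pivot: rows=status, cols=site, sum(temp):
site    dock  garage  roof  tower
status                           
fail       0      52     0      0
ok         0       0    24     43
warn       0       0     6      0
filter rows where garage <= 0:
site    dock  garage  roof  tower
status                           
ok         0       0    24     43
warn       0       0     6      0
add column tower_x4 = t['tower'] * 4:
site    dock  garage  roof  tower  tower_x4
status                                     
ok         0       0    24     43       172
warn       0       0     6      0         0
So mean() = 86.0.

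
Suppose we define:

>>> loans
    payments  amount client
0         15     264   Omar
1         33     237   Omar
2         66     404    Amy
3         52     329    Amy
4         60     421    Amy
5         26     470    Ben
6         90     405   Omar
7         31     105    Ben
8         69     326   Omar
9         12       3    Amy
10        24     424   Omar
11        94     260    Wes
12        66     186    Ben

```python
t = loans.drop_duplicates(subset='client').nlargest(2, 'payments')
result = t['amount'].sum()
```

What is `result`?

664

drop duplicate client (keep=first):
    payments  amount client
0         15     264   Omar
2         66     404    Amy
5         26     470    Ben
11        94     260    Wes
take 2 rows with largest payments:
    payments  amount client
11        94     260    Wes
2         66     404    Amy
sum of column 'amount' → 664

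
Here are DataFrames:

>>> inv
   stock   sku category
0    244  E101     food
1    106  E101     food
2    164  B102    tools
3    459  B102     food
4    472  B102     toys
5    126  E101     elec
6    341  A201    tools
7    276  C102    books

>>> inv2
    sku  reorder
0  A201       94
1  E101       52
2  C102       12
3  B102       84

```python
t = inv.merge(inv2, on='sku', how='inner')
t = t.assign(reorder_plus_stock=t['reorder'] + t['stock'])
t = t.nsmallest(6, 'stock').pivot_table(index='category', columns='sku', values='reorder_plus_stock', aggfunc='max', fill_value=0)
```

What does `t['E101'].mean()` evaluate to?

118.5

merge on 'sku' (how='inner') → 8 rows:
   stock   sku category  reorder
0    244  E101     food       52
1    106  E101     food       52
2    164  B102    tools       84
3    459  B102     food       84
4    472  B102     toys       84
5    126  E101     elec       52
6    341  A201    tools       94
7    276  C102    books       12
add column reorder_plus_stock = t['reorder'] + t['stock']:
   stock   sku category  reorder  reorder_plus_stock
0    244  E101     food       52                 296
1    106  E101     food       52                 158
2    164  B102    tools       84                 248
3    459  B102     food       84                 543
4    472  B102     toys       84                 556
5    126  E101     elec       52                 178
6    341  A201    tools       94                 435
7    276  C102    books       12                 288
take 6 rows with smallest stock:
   stock   sku category  reorder  reorder_plus_stock
1    106  E101     food       52                 158
5    126  E101     elec       52                 178
2    164  B102    tools       84                 248
0    244  E101     food       52                 296
7    276  C102    books       12                 288
6    341  A201    tools       94                 435
pivot: rows=category, cols=sku, max(reorder_plus_stock):
sku       A201  B102  C102  E101
category                        
books        0     0   288     0
elec         0     0     0   178
food         0     0     0   296
tools      435   248     0     0
Taking the mean of column 'E101' gives 118.5.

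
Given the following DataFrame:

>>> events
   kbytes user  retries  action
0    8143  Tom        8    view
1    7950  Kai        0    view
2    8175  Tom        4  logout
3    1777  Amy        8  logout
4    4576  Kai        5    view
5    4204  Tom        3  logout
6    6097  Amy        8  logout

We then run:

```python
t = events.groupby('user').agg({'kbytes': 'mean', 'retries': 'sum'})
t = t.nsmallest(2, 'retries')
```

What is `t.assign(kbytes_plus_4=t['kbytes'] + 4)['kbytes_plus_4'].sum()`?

group by user: mean(kbytes), sum(retries):
           kbytes  retries
user                      
Amy   3937.000000       16
Kai   6263.000000        5
Tom   6840.666667       15
take 2 rows with smallest retries:
           kbytes  retries
user                      
Kai   6263.000000        5
Tom   6840.666667       15
add column kbytes_plus_4 = t['kbytes'] + 4:
           kbytes  retries  kbytes_plus_4
user                                     
Kai   6263.000000        5    6267.000000
Tom   6840.666667       15    6844.666667
Then the sum of column 'kbytes_plus_4': 13111.6666667

13111.6666667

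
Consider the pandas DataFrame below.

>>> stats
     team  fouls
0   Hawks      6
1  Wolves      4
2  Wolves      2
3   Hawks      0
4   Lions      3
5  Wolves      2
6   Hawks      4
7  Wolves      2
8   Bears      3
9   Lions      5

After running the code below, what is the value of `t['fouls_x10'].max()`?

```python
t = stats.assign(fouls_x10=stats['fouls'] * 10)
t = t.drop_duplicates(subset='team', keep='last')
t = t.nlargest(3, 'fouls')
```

50

add column fouls_x10 = stats['fouls'] * 10:
     team  fouls  fouls_x10
0   Hawks      6         60
1  Wolves      4         40
2  Wolves      2         20
3   Hawks      0          0
4   Lions      3         30
5  Wolves      2         20
6   Hawks      4         40
7  Wolves      2         20
8   Bears      3         30
9   Lions      5         50
drop duplicate team (keep=last):
     team  fouls  fouls_x10
6   Hawks      4         40
7  Wolves      2         20
8   Bears      3         30
9   Lions      5         50
take 3 rows with largest fouls:
    team  fouls  fouls_x10
9  Lions      5         50
6  Hawks      4         40
8  Bears      3         30
So max() = 50.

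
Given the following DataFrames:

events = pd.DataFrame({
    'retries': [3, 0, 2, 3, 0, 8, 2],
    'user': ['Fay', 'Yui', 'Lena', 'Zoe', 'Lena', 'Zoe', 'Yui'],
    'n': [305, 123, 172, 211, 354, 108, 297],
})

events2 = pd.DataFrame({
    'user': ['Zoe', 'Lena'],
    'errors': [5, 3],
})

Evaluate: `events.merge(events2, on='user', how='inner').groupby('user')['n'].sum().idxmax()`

Lena

merge on 'user' (how='inner') → 4 rows:
   retries  user    n  errors
0        2  Lena  172       3
1        3   Zoe  211       5
2        0  Lena  354       3
3        8   Zoe  108       5
group by user, sum of n:
user
Lena    526
Zoe     319
Name: n, dtype: int64
Finally, label with the largest value = Lena.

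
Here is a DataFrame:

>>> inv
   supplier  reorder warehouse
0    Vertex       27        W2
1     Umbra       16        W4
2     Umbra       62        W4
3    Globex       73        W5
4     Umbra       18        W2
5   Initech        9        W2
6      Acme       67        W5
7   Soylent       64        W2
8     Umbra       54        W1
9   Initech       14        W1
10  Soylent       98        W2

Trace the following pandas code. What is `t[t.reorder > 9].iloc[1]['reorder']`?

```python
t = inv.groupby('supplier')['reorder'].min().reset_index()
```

group by supplier, min of reorder:
supplier
Acme       67
Globex     73
Initech     9
Soylent    64
Umbra      16
Vertex     27
Name: reorder, dtype: int64
reset_index():
  supplier  reorder
0     Acme       67
1   Globex       73
2  Initech        9
3  Soylent       64
4    Umbra       16
5   Vertex       27
filter rows where reorder > 9:
  supplier  reorder
0     Acme       67
1   Globex       73
3  Soylent       64
4    Umbra       16
5   Vertex       27

73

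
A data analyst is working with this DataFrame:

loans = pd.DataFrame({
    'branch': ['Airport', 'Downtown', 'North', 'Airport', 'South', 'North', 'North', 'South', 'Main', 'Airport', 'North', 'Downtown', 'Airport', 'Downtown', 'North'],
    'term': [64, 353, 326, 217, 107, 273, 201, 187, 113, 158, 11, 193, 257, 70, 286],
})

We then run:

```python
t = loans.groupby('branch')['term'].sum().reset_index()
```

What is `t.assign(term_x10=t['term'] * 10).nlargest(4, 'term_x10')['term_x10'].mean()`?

group by branch, sum of term:
branch
Airport      696
Downtown     616
Main         113
North       1097
South        294
Name: term, dtype: int64
reset_index():
     branch  term
0   Airport   696
1  Downtown   616
2      Main   113
3     North  1097
4     South   294
add column term_x10 = t['term'] * 10:
     branch  term  term_x10
0   Airport   696      6960
1  Downtown   616      6160
2      Main   113      1130
3     North  1097     10970
4     South   294      2940
take 4 rows with largest term_x10:
     branch  term  term_x10
3     North  1097     10970
0   Airport   696      6960
1  Downtown   616      6160
4     South   294      2940

6757.5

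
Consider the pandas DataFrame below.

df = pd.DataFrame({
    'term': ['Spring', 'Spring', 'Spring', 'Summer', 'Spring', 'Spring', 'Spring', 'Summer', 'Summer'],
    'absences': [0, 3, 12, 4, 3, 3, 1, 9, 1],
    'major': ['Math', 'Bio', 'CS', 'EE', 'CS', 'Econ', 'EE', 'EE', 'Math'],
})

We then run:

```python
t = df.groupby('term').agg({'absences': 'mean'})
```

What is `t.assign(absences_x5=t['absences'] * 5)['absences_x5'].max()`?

23.3333333333

group by term, mean of absences:
        absences
term            
Spring  3.666667
Summer  4.666667
add column absences_x5 = t['absences'] * 5:
        absences  absences_x5
term                         
Spring  3.666667    18.333333
Summer  4.666667    23.333333
The max of column 'absences_x5' is 23.3333333333.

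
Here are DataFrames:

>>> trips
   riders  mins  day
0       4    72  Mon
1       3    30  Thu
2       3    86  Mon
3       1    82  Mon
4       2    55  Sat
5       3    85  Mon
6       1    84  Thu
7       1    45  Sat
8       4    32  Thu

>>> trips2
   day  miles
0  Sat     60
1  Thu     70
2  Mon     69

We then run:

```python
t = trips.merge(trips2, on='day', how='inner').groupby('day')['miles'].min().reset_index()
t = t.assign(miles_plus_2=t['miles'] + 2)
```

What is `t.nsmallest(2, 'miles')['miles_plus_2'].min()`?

62

merge on 'day' (how='inner') → 9 rows:
   riders  mins  day  miles
0       4    72  Mon     69
1       3    30  Thu     70
2       3    86  Mon     69
3       1    82  Mon     69
4       2    55  Sat     60
5       3    85  Mon     69
6       1    84  Thu     70
7       1    45  Sat     60
8       4    32  Thu     70
group by day, min of miles:
day
Mon    69
Sat    60
Thu    70
Name: miles, dtype: int64
reset_index():
   day  miles
0  Mon     69
1  Sat     60
2  Thu     70
add column miles_plus_2 = t['miles'] + 2:
   day  miles  miles_plus_2
0  Mon     69            71
1  Sat     60            62
2  Thu     70            72
take 2 rows with smallest miles:
   day  miles  miles_plus_2
1  Sat     60            62
0  Mon     69            71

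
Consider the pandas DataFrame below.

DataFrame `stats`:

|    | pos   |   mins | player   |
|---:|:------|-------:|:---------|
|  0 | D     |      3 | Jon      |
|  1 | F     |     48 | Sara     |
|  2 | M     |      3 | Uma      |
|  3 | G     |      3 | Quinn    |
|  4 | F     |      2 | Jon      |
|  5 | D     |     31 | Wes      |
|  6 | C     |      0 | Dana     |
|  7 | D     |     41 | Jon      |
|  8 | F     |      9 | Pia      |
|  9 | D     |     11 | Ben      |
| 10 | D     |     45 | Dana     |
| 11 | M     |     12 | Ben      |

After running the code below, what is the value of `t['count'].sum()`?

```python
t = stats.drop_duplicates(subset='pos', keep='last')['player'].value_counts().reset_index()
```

drop duplicate pos (keep=last):
   pos  mins player
3    G     3  Quinn
6    C     0   Dana
8    F     9    Pia
10   D    45   Dana
11   M    12    Ben
value_counts of player:
player
Dana     2
Quinn    1
Pia      1
Ben      1
Name: count, dtype: int64
reset_index():
  player  count
0   Dana      2
1  Quinn      1
2    Pia      1
3    Ben      1
So sum() = 5.

5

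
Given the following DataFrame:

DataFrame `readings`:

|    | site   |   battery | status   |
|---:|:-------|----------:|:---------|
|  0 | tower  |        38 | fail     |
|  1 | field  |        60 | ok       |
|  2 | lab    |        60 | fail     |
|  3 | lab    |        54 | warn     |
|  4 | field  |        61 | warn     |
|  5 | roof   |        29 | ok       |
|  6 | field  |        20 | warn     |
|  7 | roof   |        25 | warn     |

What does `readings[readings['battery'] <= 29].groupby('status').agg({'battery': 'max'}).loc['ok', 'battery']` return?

filter rows where battery <= 29:
    site  battery status
5   roof       29     ok
6  field       20   warn
7   roof       25   warn
group by status, max of battery:
        battery
status         
ok           29
warn         25
So loc['ok', 'battery'] = 29.

29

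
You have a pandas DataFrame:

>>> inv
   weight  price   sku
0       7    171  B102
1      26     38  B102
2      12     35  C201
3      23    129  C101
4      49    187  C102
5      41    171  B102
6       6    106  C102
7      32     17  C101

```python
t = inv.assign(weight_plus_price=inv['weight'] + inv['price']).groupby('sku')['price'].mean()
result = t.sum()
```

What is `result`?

381.166666667

add column weight_plus_price = inv['weight'] + inv['price']:
   weight  price   sku  weight_plus_price
0       7    171  B102                178
1      26     38  B102                 64
2      12     35  C201                 47
3      23    129  C101                152
4      49    187  C102                236
5      41    171  B102                212
6       6    106  C102                112
7      32     17  C101                 49
group by sku, mean of price:
sku
B102    126.666667
C101     73.000000
C102    146.500000
C201     35.000000
Name: price, dtype: float64
sum of the resulting series → 381.166666667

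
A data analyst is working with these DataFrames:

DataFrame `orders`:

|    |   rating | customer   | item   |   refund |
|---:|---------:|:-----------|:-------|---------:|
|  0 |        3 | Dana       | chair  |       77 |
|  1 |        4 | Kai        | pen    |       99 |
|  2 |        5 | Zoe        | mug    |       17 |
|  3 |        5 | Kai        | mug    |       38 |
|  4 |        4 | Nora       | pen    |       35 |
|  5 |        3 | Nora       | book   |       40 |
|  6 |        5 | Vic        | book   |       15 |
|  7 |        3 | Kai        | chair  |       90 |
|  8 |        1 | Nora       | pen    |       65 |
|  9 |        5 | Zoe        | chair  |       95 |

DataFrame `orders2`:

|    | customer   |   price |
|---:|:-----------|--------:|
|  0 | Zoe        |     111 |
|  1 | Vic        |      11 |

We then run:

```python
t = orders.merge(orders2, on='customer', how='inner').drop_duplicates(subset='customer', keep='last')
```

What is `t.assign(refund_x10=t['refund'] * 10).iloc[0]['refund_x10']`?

merge on 'customer' (how='inner') → 3 rows:
   rating customer   item  refund  price
0       5      Zoe    mug      17    111
1       5      Vic   book      15     11
2       5      Zoe  chair      95    111
drop duplicate customer (keep=last):
   rating customer   item  refund  price
1       5      Vic   book      15     11
2       5      Zoe  chair      95    111
add column refund_x10 = t['refund'] * 10:
   rating customer   item  refund  price  refund_x10
1       5      Vic   book      15     11         150
2       5      Zoe  chair      95    111         950

150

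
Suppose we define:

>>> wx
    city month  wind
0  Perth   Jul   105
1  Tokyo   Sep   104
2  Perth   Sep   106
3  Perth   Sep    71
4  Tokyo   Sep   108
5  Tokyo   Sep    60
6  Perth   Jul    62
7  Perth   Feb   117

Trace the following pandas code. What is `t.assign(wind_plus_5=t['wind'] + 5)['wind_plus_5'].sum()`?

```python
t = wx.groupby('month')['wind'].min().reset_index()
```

254

group by month, min of wind:
month
Feb    117
Jul     62
Sep     60
Name: wind, dtype: int64
reset_index():
  month  wind
0   Feb   117
1   Jul    62
2   Sep    60
add column wind_plus_5 = t['wind'] + 5:
  month  wind  wind_plus_5
0   Feb   117          122
1   Jul    62           67
2   Sep    60           65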